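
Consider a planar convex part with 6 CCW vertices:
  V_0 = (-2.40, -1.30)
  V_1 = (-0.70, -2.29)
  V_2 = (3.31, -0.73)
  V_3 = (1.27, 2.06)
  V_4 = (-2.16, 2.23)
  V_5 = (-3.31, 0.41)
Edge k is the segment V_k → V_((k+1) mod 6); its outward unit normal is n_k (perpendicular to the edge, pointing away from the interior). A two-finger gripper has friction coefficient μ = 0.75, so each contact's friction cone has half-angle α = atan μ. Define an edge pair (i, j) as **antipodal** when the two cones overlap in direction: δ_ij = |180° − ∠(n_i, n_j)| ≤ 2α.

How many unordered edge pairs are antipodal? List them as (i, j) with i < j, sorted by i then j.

α = atan 0.75 = 36.87°;  2α = 73.74°
n_0 = (-0.5032, -0.8641)
n_1 = (+0.3626, -0.9320)
n_2 = (+0.8072, +0.5902)
n_3 = (+0.0495, +0.9988)
n_4 = (-0.8454, +0.5342)
n_5 = (-0.8828, -0.4698)
  (0,1): δ = 128.53°  ·
  (0,2): δ = 23.61°  ✓
  (0,3): δ = 27.38°  ✓
  (0,4): δ = 87.93°  ·
  (0,5): δ = 148.23°  ·
  (1,2): δ = 75.08°  ·
  (1,3): δ = 24.09°  ✓
  (1,4): δ = 36.46°  ✓
  (1,5): δ = 96.76°  ·
  (2,3): δ = 129.01°  ·
  (2,4): δ = 68.46°  ✓
  (2,5): δ = 8.15°  ✓
  (3,4): δ = 119.45°  ·
  (3,5): δ = 59.14°  ✓
  (4,5): δ = 119.69°  ·
antipodal pairs: 7

count = 7; pairs: (0,2), (0,3), (1,3), (1,4), (2,4), (2,5), (3,5)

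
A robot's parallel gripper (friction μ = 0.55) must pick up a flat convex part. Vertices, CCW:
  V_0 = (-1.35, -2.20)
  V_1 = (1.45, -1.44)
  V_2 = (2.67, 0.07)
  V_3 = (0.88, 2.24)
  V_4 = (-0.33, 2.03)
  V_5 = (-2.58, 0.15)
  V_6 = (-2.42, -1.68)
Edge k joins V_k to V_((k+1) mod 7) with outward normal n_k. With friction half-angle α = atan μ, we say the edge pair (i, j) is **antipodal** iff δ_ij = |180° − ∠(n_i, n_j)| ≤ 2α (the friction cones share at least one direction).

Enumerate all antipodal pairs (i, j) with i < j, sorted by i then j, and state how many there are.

α = atan 0.55 = 28.81°;  2α = 57.62°
n_0 = (+0.2620, -0.9651)
n_1 = (+0.7778, -0.6285)
n_2 = (+0.7714, +0.6363)
n_3 = (-0.1710, +0.9853)
n_4 = (-0.6412, +0.7674)
n_5 = (-0.9962, -0.0871)
n_6 = (-0.4371, -0.8994)
  (0,1): δ = 144.12°  ·
  (0,2): δ = 65.67°  ·
  (0,3): δ = 5.34°  ✓
  (0,4): δ = 24.69°  ✓
  (0,5): δ = 79.81°  ·
  (0,6): δ = 138.90°  ·
  (1,2): δ = 101.54°  ·
  (1,3): δ = 41.22°  ✓
  (1,4): δ = 11.18°  ✓
  (1,5): δ = 43.93°  ✓
  (1,6): δ = 103.02°  ·
  (2,3): δ = 119.67°  ·
  (2,4): δ = 89.64°  ·
  (2,5): δ = 34.52°  ✓
  (2,6): δ = 24.56°  ✓
  (3,4): δ = 149.97°  ·
  (3,5): δ = 94.85°  ·
  (3,6): δ = 35.76°  ✓
  (4,5): δ = 124.88°  ·
  (4,6): δ = 65.80°  ·
  (5,6): δ = 120.92°  ·
antipodal pairs: 8

count = 8; pairs: (0,3), (0,4), (1,3), (1,4), (1,5), (2,5), (2,6), (3,6)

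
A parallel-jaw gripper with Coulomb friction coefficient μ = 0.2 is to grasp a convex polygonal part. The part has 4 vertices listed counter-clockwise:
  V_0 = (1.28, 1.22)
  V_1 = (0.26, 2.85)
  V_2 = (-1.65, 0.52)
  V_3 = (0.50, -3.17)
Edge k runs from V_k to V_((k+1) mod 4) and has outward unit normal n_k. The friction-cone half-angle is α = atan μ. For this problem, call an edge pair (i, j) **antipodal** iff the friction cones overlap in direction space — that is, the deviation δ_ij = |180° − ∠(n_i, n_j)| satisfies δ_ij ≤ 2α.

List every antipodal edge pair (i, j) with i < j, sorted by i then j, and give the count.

α = atan 0.2 = 11.31°;  2α = 22.62°
n_0 = (+0.8477, +0.5305)
n_1 = (-0.7734, +0.6340)
n_2 = (-0.8640, -0.5034)
n_3 = (+0.9846, -0.1749)
  (0,1): δ = 71.38°  ·
  (0,2): δ = 1.81°  ✓
  (0,3): δ = 137.89°  ·
  (1,2): δ = 110.43°  ·
  (1,3): δ = 29.27°  ·
  (2,3): δ = 40.30°  ·
antipodal pairs: 1

count = 1; pairs: (0,2)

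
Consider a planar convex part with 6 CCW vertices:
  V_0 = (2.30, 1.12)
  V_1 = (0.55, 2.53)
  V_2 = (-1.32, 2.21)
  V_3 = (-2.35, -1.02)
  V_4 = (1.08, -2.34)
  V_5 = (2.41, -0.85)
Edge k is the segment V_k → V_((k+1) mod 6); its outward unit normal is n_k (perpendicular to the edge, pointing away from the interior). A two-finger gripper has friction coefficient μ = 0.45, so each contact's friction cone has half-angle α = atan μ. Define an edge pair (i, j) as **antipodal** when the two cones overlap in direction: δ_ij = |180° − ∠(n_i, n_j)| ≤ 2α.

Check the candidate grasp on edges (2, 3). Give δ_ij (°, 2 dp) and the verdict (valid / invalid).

δ = 93.36°, invalid

α = atan 0.45 = 24.23°;  2α = 48.46°
edge 2: e_2 = (-1.03, -3.23);  n_2 = (-0.9527, +0.3038)
edge 3: e_3 = (+3.43, -1.32);  n_3 = (-0.3592, -0.9333)
∠(n_2, n_3) = 86.64°
δ = |180° − 86.64°| = 93.36°
93.36° > 2α = 48.46°  →  invalid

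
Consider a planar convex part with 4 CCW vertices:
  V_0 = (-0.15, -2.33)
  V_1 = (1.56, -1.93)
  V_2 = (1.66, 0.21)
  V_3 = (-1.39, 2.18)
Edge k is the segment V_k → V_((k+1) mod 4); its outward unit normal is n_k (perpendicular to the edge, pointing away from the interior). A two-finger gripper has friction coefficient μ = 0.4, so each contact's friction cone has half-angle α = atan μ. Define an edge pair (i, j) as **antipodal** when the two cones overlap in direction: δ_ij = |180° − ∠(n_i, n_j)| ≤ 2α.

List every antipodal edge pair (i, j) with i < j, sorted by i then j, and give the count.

count = 2; pairs: (1,3), (2,3)

α = atan 0.4 = 21.80°;  2α = 43.60°
n_0 = (+0.2278, -0.9737)
n_1 = (+0.9989, -0.0467)
n_2 = (+0.5426, +0.8400)
n_3 = (-0.9642, -0.2651)
  (0,1): δ = 105.84°  ·
  (0,2): δ = 46.02°  ·
  (0,3): δ = 92.21°  ·
  (1,2): δ = 120.18°  ·
  (1,3): δ = 18.05°  ✓
  (2,3): δ = 41.77°  ✓
antipodal pairs: 2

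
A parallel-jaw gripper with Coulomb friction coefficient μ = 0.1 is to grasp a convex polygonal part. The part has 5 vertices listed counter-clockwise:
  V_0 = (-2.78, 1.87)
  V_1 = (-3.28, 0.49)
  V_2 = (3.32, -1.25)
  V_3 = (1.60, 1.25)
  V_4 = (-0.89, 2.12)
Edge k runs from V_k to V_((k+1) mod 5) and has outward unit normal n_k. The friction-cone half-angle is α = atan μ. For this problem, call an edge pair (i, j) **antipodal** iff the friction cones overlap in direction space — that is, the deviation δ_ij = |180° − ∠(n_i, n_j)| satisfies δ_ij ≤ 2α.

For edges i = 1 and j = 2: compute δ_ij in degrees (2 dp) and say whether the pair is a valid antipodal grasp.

δ = 40.70°, invalid

α = atan 0.1 = 5.71°;  2α = 11.42°
edge 1: e_1 = (+6.60, -1.74);  n_1 = (-0.2549, -0.9670)
edge 2: e_2 = (-1.72, +2.50);  n_2 = (+0.8238, +0.5668)
∠(n_1, n_2) = 139.30°
δ = |180° − 139.30°| = 40.70°
40.70° > 2α = 11.42°  →  invalid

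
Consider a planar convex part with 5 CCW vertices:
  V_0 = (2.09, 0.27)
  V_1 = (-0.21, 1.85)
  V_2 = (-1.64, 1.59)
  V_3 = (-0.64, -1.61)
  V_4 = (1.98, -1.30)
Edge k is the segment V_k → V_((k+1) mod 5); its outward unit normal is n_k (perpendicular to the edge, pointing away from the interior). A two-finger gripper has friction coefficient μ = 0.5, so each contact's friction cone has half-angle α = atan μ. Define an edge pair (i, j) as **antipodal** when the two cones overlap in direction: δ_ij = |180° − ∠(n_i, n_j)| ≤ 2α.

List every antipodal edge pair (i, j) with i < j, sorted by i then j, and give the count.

count = 4; pairs: (0,2), (0,3), (1,3), (2,4)

α = atan 0.5 = 26.57°;  2α = 53.13°
n_0 = (+0.5662, +0.8243)
n_1 = (-0.1789, +0.9839)
n_2 = (-0.9545, -0.2983)
n_3 = (+0.1175, -0.9931)
n_4 = (+0.9976, -0.0699)
  (0,1): δ = 135.21°  ·
  (0,2): δ = 38.16°  ✓
  (0,3): δ = 41.24°  ✓
  (0,4): δ = 120.48°  ·
  (1,2): δ = 82.95°  ·
  (1,3): δ = 3.56°  ✓
  (1,4): δ = 75.69°  ·
  (2,3): δ = 100.61°  ·
  (2,4): δ = 21.36°  ✓
  (3,4): δ = 100.76°  ·
antipodal pairs: 4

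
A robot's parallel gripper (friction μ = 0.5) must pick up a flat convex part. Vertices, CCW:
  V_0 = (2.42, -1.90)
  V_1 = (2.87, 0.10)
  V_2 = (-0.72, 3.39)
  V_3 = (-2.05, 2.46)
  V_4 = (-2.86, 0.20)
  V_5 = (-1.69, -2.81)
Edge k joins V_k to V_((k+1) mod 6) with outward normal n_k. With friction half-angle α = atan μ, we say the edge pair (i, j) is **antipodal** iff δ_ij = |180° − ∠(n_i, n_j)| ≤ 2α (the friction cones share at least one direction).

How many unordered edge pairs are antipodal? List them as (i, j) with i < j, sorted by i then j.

count = 5; pairs: (0,2), (0,3), (0,4), (1,4), (2,5)

α = atan 0.5 = 26.57°;  2α = 53.13°
n_0 = (+0.9756, -0.2195)
n_1 = (+0.6756, +0.7372)
n_2 = (-0.5730, +0.8195)
n_3 = (-0.9414, +0.3374)
n_4 = (-0.9321, -0.3623)
n_5 = (+0.2162, -0.9764)
  (0,1): δ = 119.82°  ·
  (0,2): δ = 42.36°  ✓
  (0,3): δ = 7.04°  ✓
  (0,4): δ = 33.92°  ✓
  (0,5): δ = 115.16°  ·
  (1,2): δ = 102.53°  ·
  (1,3): δ = 67.21°  ·
  (1,4): δ = 26.26°  ✓
  (1,5): δ = 54.99°  ·
  (2,3): δ = 144.68°  ·
  (2,4): δ = 103.72°  ·
  (2,5): δ = 22.48°  ✓
  (3,4): δ = 139.04°  ·
  (3,5): δ = 57.80°  ·
  (4,5): δ = 98.76°  ·
antipodal pairs: 5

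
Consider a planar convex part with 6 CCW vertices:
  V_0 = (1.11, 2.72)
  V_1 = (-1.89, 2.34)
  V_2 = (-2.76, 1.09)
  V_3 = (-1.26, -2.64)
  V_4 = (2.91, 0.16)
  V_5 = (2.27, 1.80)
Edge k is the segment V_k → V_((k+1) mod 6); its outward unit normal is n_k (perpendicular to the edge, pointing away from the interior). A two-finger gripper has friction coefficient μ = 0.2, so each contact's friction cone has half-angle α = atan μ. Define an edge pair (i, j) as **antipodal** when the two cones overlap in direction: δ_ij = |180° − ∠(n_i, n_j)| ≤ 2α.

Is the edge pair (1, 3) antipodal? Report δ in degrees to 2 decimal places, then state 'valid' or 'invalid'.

α = atan 0.2 = 11.31°;  2α = 22.62°
edge 1: e_1 = (-0.87, -1.25);  n_1 = (-0.8208, +0.5713)
edge 3: e_3 = (+4.17, +2.80);  n_3 = (+0.5575, -0.8302)
∠(n_1, n_3) = 158.72°
δ = |180° − 158.72°| = 21.28°
21.28° ≤ 2α = 22.62°  →  valid

δ = 21.28°, valid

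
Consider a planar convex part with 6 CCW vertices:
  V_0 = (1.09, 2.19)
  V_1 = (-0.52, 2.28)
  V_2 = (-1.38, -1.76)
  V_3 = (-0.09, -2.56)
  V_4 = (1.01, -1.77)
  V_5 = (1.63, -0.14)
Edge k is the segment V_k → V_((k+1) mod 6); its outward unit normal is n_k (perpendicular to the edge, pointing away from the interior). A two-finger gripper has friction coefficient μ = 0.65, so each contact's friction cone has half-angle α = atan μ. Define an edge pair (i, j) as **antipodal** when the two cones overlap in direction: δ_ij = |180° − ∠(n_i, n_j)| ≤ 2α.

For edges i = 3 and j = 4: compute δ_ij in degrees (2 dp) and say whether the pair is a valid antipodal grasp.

δ = 146.51°, invalid

α = atan 0.65 = 33.02°;  2α = 66.05°
edge 3: e_3 = (+1.10, +0.79);  n_3 = (+0.5833, -0.8122)
edge 4: e_4 = (+0.62, +1.63);  n_4 = (+0.9347, -0.3555)
∠(n_3, n_4) = 33.49°
δ = |180° − 33.49°| = 146.51°
146.51° > 2α = 66.05°  →  invalid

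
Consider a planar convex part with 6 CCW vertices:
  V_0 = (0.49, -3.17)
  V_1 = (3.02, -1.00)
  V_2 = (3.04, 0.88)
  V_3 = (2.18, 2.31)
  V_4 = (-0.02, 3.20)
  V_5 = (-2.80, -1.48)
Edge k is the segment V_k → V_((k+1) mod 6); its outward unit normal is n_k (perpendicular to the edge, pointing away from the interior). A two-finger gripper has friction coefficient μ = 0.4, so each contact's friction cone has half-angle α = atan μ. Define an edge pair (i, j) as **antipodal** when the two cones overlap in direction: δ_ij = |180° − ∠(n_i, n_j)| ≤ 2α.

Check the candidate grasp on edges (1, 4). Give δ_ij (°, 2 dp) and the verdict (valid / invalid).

α = atan 0.4 = 21.80°;  2α = 43.60°
edge 1: e_1 = (+0.02, +1.88);  n_1 = (+0.9999, -0.0106)
edge 4: e_4 = (-2.78, -4.68);  n_4 = (-0.8598, +0.5107)
∠(n_1, n_4) = 149.90°
δ = |180° − 149.90°| = 30.10°
30.10° ≤ 2α = 43.60°  →  valid

δ = 30.10°, valid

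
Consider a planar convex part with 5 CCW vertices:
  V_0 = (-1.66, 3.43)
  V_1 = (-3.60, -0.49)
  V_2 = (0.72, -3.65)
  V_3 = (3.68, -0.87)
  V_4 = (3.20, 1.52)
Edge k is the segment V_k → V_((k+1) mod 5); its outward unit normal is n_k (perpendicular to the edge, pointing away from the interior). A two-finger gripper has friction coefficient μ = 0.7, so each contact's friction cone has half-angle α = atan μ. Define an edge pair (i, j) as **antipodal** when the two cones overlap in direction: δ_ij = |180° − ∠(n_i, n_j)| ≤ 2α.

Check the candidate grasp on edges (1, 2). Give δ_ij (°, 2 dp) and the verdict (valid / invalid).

α = atan 0.7 = 34.99°;  2α = 69.98°
edge 1: e_1 = (+4.32, -3.16);  n_1 = (-0.5904, -0.8071)
edge 2: e_2 = (+2.96, +2.78);  n_2 = (+0.6846, -0.7289)
∠(n_1, n_2) = 79.39°
δ = |180° − 79.39°| = 100.61°
100.61° > 2α = 69.98°  →  invalid

δ = 100.61°, invalid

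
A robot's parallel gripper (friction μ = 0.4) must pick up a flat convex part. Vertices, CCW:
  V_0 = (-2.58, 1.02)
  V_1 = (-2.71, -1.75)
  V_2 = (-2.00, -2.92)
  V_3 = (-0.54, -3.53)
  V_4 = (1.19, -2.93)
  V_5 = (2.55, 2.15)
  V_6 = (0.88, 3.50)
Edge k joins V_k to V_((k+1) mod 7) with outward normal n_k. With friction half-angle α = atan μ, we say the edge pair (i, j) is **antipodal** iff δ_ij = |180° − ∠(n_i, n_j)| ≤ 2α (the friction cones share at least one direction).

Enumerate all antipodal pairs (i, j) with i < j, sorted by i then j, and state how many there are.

count = 5; pairs: (0,4), (1,5), (2,5), (3,6), (4,6)

α = atan 0.4 = 21.80°;  2α = 43.60°
n_0 = (-0.9989, +0.0469)
n_1 = (-0.8549, -0.5188)
n_2 = (-0.3855, -0.9227)
n_3 = (+0.3277, -0.9448)
n_4 = (+0.9660, -0.2586)
n_5 = (+0.6287, +0.7777)
n_6 = (-0.5826, +0.8128)
  (0,1): δ = 146.06°  ·
  (0,2): δ = 109.99°  ·
  (0,3): δ = 68.19°  ·
  (0,4): δ = 12.30°  ✓
  (0,5): δ = 53.74°  ·
  (0,6): δ = 128.32°  ·
  (1,2): δ = 143.93°  ·
  (1,3): δ = 102.12°  ·
  (1,4): δ = 46.24°  ·
  (1,5): δ = 19.80°  ✓
  (1,6): δ = 94.38°  ·
  (2,3): δ = 138.20°  ·
  (2,4): δ = 82.31°  ·
  (2,5): δ = 16.28°  ✓
  (2,6): δ = 58.31°  ·
  (3,4): δ = 124.12°  ·
  (3,5): δ = 58.08°  ·
  (3,6): δ = 16.50°  ✓
  (4,5): δ = 113.96°  ·
  (4,6): δ = 39.38°  ✓
  (5,6): δ = 105.42°  ·
antipodal pairs: 5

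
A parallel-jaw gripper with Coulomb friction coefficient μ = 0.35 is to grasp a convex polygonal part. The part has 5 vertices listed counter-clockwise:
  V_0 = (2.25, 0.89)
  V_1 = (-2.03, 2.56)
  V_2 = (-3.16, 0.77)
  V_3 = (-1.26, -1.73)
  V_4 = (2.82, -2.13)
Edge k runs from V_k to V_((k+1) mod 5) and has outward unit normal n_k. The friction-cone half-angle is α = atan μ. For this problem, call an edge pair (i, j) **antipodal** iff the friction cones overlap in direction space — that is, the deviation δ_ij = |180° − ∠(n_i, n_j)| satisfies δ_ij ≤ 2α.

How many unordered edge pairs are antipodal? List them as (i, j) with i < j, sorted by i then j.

count = 3; pairs: (0,2), (0,3), (2,4)

α = atan 0.35 = 19.29°;  2α = 38.58°
n_0 = (+0.3635, +0.9316)
n_1 = (-0.8456, +0.5338)
n_2 = (-0.7962, -0.6051)
n_3 = (-0.0976, -0.9952)
n_4 = (+0.9827, +0.1855)
  (0,1): δ = 100.95°  ·
  (0,2): δ = 31.45°  ✓
  (0,3): δ = 15.72°  ✓
  (0,4): δ = 122.00°  ·
  (1,2): δ = 110.50°  ·
  (1,3): δ = 63.34°  ·
  (1,4): δ = 42.95°  ·
  (2,3): δ = 132.83°  ·
  (2,4): δ = 26.55°  ✓
  (3,4): δ = 73.71°  ·
antipodal pairs: 3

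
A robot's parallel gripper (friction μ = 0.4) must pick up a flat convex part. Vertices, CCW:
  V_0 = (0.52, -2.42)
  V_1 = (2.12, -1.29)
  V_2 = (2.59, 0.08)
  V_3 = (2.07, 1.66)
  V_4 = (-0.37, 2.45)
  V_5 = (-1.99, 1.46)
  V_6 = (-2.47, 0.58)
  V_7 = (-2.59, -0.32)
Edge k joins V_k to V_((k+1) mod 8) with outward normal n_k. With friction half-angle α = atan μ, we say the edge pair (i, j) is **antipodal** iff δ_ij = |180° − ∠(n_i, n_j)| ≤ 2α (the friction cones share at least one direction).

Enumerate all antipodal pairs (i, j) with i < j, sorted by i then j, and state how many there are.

α = atan 0.4 = 21.80°;  2α = 43.60°
n_0 = (+0.5769, -0.8168)
n_1 = (+0.9459, -0.3245)
n_2 = (+0.9499, +0.3126)
n_3 = (+0.3080, +0.9514)
n_4 = (-0.5215, +0.8533)
n_5 = (-0.8779, +0.4789)
n_6 = (-0.9912, +0.1322)
n_7 = (-0.5596, -0.8288)
  (0,1): δ = 144.17°  ·
  (0,2): δ = 107.01°  ·
  (0,3): δ = 53.17°  ·
  (0,4): δ = 3.80°  ✓
  (0,5): δ = 26.16°  ✓
  (0,6): δ = 47.17°  ·
  (0,7): δ = 110.74°  ·
  (1,2): δ = 142.85°  ·
  (1,3): δ = 89.01°  ·
  (1,4): δ = 39.64°  ✓
  (1,5): δ = 9.68°  ✓
  (1,6): δ = 11.34°  ✓
  (1,7): δ = 74.91°  ·
  (2,3): δ = 126.16°  ·
  (2,4): δ = 76.79°  ·
  (2,5): δ = 46.83°  ·
  (2,6): δ = 25.81°  ✓
  (2,7): δ = 37.75°  ✓
  (3,4): δ = 130.63°  ·
  (3,5): δ = 100.67°  ·
  (3,6): δ = 79.65°  ·
  (3,7): δ = 16.09°  ✓
  (4,5): δ = 150.04°  ·
  (4,6): δ = 129.02°  ·
  (4,7): δ = 65.46°  ·
  (5,6): δ = 158.98°  ·
  (5,7): δ = 95.42°  ·
  (6,7): δ = 116.43°  ·
antipodal pairs: 8

count = 8; pairs: (0,4), (0,5), (1,4), (1,5), (1,6), (2,6), (2,7), (3,7)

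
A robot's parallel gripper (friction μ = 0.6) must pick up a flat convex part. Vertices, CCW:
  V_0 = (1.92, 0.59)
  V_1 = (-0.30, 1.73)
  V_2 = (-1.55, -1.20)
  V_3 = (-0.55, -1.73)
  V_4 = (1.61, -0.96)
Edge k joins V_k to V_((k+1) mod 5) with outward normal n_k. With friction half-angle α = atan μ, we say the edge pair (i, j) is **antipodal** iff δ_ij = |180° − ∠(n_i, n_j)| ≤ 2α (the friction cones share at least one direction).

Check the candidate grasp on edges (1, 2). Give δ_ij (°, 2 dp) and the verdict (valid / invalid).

α = atan 0.6 = 30.96°;  2α = 61.93°
edge 1: e_1 = (-1.25, -2.93);  n_1 = (-0.9198, +0.3924)
edge 2: e_2 = (+1.00, -0.53);  n_2 = (-0.4683, -0.8836)
∠(n_1, n_2) = 85.18°
δ = |180° − 85.18°| = 94.82°
94.82° > 2α = 61.93°  →  invalid

δ = 94.82°, invalid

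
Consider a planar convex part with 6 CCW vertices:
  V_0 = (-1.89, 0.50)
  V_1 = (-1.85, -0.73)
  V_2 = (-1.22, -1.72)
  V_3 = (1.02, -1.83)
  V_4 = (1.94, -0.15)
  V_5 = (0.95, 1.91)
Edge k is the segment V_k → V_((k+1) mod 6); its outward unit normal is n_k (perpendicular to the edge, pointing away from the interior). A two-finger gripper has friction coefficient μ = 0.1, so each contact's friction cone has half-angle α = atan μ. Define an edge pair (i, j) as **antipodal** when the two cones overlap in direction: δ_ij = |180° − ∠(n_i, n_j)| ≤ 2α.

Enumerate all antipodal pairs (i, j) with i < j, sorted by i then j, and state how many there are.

α = atan 0.1 = 5.71°;  2α = 11.42°
n_0 = (-0.9995, -0.0325)
n_1 = (-0.8437, -0.5369)
n_2 = (-0.0490, -0.9988)
n_3 = (+0.8771, -0.4803)
n_4 = (+0.9013, +0.4332)
n_5 = (-0.4447, +0.8957)
  (0,1): δ = 149.39°  ·
  (0,2): δ = 94.67°  ·
  (0,3): δ = 30.57°  ·
  (0,4): δ = 23.81°  ·
  (0,5): δ = 114.54°  ·
  (1,2): δ = 125.28°  ·
  (1,3): δ = 61.18°  ·
  (1,4): δ = 6.80°  ✓
  (1,5): δ = 83.93°  ·
  (2,3): δ = 115.89°  ·
  (2,4): δ = 61.52°  ·
  (2,5): δ = 29.21°  ·
  (3,4): δ = 125.63°  ·
  (3,5): δ = 34.89°  ·
  (4,5): δ = 89.26°  ·
antipodal pairs: 1

count = 1; pairs: (1,4)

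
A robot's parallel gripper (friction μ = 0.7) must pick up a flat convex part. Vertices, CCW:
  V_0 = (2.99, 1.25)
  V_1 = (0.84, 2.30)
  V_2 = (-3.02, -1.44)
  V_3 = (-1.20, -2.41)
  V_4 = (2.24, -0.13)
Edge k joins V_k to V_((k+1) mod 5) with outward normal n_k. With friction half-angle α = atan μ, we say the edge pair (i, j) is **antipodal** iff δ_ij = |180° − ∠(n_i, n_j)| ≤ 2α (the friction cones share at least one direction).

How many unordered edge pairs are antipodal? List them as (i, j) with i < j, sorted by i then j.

α = atan 0.7 = 34.99°;  2α = 69.98°
n_0 = (+0.4388, +0.8986)
n_1 = (-0.6959, +0.7182)
n_2 = (-0.4703, -0.8825)
n_3 = (+0.5525, -0.8335)
n_4 = (+0.8786, -0.4775)
  (0,1): δ = 109.88°  ·
  (0,2): δ = 2.03°  ✓
  (0,3): δ = 59.57°  ✓
  (0,4): δ = 87.51°  ·
  (1,2): δ = 72.15°  ·
  (1,3): δ = 10.56°  ✓
  (1,4): δ = 17.38°  ✓
  (2,3): δ = 118.41°  ·
  (2,4): δ = 90.47°  ·
  (3,4): δ = 152.06°  ·
antipodal pairs: 4

count = 4; pairs: (0,2), (0,3), (1,3), (1,4)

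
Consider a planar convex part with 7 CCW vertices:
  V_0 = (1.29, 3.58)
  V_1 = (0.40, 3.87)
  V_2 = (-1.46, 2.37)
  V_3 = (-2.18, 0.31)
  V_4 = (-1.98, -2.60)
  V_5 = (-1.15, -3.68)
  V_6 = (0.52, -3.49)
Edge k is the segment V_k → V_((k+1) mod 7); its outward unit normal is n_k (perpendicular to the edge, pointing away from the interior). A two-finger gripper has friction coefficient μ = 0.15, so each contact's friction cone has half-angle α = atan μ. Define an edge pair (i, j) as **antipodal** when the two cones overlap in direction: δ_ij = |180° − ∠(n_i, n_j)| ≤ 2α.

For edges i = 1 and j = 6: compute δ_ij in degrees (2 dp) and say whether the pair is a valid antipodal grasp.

δ = 44.90°, invalid

α = atan 0.15 = 8.53°;  2α = 17.06°
edge 1: e_1 = (-1.86, -1.50);  n_1 = (-0.6278, +0.7784)
edge 6: e_6 = (+0.77, +7.07);  n_6 = (+0.9941, -0.1083)
∠(n_1, n_6) = 135.10°
δ = |180° − 135.10°| = 44.90°
44.90° > 2α = 17.06°  →  invalid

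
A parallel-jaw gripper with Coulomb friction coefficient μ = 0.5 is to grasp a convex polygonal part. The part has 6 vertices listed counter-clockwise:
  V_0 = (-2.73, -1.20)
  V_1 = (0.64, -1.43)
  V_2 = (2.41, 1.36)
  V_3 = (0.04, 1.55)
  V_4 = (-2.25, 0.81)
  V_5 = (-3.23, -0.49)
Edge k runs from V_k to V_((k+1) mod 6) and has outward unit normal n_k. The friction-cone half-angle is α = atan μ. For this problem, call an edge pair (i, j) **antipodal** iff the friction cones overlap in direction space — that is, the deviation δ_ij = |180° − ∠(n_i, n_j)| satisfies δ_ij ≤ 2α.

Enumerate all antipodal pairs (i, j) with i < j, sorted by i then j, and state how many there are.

α = atan 0.5 = 26.57°;  2α = 53.13°
n_0 = (-0.0681, -0.9977)
n_1 = (+0.8444, -0.5357)
n_2 = (+0.0799, +0.9968)
n_3 = (-0.3075, +0.9516)
n_4 = (-0.7985, +0.6020)
n_5 = (-0.8176, -0.5758)
  (0,1): δ = 118.49°  ·
  (0,2): δ = 0.68°  ✓
  (0,3): δ = 21.81°  ✓
  (0,4): δ = 56.89°  ·
  (0,5): δ = 129.06°  ·
  (1,2): δ = 62.19°  ·
  (1,3): δ = 39.70°  ✓
  (1,4): δ = 4.62°  ✓
  (1,5): δ = 67.55°  ·
  (2,3): δ = 157.51°  ·
  (2,4): δ = 122.43°  ·
  (2,5): δ = 50.26°  ✓
  (3,4): δ = 144.92°  ·
  (3,5): δ = 72.75°  ·
  (4,5): δ = 107.84°  ·
antipodal pairs: 5

count = 5; pairs: (0,2), (0,3), (1,3), (1,4), (2,5)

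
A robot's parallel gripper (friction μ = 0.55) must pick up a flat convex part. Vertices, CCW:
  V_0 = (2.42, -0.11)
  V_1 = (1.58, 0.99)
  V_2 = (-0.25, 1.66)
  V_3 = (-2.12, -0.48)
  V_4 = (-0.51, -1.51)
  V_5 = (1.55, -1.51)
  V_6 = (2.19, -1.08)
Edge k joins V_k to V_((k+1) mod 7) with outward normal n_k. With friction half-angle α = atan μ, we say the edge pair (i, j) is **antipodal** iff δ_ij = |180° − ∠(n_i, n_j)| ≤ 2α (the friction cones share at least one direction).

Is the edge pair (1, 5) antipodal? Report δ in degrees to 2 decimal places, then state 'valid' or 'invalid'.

α = atan 0.55 = 28.81°;  2α = 57.62°
edge 1: e_1 = (-1.83, +0.67);  n_1 = (+0.3438, +0.9390)
edge 5: e_5 = (+0.64, +0.43);  n_5 = (+0.5577, -0.8300)
∠(n_1, n_5) = 126.00°
δ = |180° − 126.00°| = 54.00°
54.00° ≤ 2α = 57.62°  →  valid

δ = 54.00°, valid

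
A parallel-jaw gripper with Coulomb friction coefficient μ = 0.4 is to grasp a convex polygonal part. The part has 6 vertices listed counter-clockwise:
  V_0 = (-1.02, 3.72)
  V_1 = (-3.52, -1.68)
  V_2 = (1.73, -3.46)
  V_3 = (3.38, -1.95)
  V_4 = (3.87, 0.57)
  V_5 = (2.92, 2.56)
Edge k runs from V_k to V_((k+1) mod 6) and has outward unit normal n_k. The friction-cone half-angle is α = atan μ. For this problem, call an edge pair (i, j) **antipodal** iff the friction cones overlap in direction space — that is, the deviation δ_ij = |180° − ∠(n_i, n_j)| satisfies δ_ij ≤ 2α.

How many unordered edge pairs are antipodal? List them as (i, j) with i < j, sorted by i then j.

count = 3; pairs: (0,2), (0,3), (1,5)

α = atan 0.4 = 21.80°;  2α = 43.60°
n_0 = (-0.9075, +0.4201)
n_1 = (-0.3211, -0.9470)
n_2 = (+0.6751, -0.7377)
n_3 = (+0.9816, -0.1909)
n_4 = (+0.9024, +0.4308)
n_5 = (+0.2824, +0.9593)
  (0,1): δ = 83.89°  ·
  (0,2): δ = 22.69°  ✓
  (0,3): δ = 13.84°  ✓
  (0,4): δ = 50.36°  ·
  (0,5): δ = 98.44°  ·
  (1,2): δ = 118.81°  ·
  (1,3): δ = 82.27°  ·
  (1,4): δ = 45.75°  ·
  (1,5): δ = 2.32°  ✓
  (2,3): δ = 143.47°  ·
  (2,4): δ = 106.94°  ·
  (2,5): δ = 58.87°  ·
  (3,4): δ = 143.48°  ·
  (3,5): δ = 95.40°  ·
  (4,5): δ = 131.92°  ·
antipodal pairs: 3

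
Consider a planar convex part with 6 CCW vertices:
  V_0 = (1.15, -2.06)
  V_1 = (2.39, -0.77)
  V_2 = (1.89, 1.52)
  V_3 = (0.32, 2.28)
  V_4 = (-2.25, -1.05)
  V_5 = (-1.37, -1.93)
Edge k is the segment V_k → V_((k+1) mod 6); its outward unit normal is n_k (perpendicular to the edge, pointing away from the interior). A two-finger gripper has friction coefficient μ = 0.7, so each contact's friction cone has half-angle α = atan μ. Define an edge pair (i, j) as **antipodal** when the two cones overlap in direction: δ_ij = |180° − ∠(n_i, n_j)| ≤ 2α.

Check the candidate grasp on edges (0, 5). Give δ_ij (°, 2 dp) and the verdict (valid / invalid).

δ = 130.91°, invalid

α = atan 0.7 = 34.99°;  2α = 69.98°
edge 0: e_0 = (+1.24, +1.29);  n_0 = (+0.7209, -0.6930)
edge 5: e_5 = (+2.52, -0.13);  n_5 = (-0.0515, -0.9987)
∠(n_0, n_5) = 49.09°
δ = |180° − 49.09°| = 130.91°
130.91° > 2α = 69.98°  →  invalid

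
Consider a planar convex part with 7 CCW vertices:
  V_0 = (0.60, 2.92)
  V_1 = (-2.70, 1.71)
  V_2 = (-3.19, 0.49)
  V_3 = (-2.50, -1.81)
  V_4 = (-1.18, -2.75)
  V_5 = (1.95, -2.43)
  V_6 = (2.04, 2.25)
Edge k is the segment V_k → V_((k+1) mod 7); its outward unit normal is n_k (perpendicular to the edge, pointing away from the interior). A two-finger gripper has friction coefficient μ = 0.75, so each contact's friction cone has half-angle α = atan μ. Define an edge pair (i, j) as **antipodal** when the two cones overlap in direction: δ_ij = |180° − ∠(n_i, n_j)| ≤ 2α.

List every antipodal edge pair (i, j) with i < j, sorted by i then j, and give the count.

α = atan 0.75 = 36.87°;  2α = 73.74°
n_0 = (-0.3443, +0.9389)
n_1 = (-0.9280, +0.3727)
n_2 = (-0.9578, -0.2873)
n_3 = (-0.5801, -0.8146)
n_4 = (+0.1017, -0.9948)
n_5 = (+0.9998, -0.0192)
n_6 = (+0.4219, +0.9067)
  (0,1): δ = 132.02°  ·
  (0,2): δ = 93.44°  ·
  (0,3): δ = 55.59°  ✓
  (0,4): δ = 14.30°  ✓
  (0,5): δ = 68.76°  ✓
  (0,6): δ = 134.91°  ·
  (1,2): δ = 141.42°  ·
  (1,3): δ = 103.57°  ·
  (1,4): δ = 62.28°  ✓
  (1,5): δ = 20.78°  ✓
  (1,6): δ = 86.93°  ·
  (2,3): δ = 142.15°  ·
  (2,4): δ = 100.86°  ·
  (2,5): δ = 17.80°  ✓
  (2,6): δ = 48.35°  ✓
  (3,4): δ = 138.71°  ·
  (3,5): δ = 55.65°  ✓
  (3,6): δ = 10.50°  ✓
  (4,5): δ = 96.94°  ·
  (4,6): δ = 30.79°  ✓
  (5,6): δ = 113.85°  ·
antipodal pairs: 10

count = 10; pairs: (0,3), (0,4), (0,5), (1,4), (1,5), (2,5), (2,6), (3,5), (3,6), (4,6)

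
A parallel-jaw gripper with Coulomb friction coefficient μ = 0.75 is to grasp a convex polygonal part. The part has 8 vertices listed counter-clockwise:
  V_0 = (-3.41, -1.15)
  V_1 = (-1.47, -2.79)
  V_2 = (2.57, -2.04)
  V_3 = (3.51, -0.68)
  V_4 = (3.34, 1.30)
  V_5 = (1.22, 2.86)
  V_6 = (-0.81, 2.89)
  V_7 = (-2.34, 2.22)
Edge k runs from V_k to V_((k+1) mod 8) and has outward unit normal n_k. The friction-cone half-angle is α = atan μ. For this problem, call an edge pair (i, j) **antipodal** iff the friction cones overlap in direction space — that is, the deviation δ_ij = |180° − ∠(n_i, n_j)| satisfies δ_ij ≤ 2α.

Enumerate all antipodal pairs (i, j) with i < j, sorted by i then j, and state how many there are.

α = atan 0.75 = 36.87°;  2α = 73.74°
n_0 = (-0.6456, -0.7637)
n_1 = (+0.1825, -0.9832)
n_2 = (+0.8226, -0.5686)
n_3 = (+0.9963, +0.0855)
n_4 = (+0.5927, +0.8054)
n_5 = (+0.0148, +0.9999)
n_6 = (-0.4011, +0.9160)
n_7 = (-0.9531, +0.3026)
  (0,1): δ = 129.27°  ·
  (0,2): δ = 84.44°  ·
  (0,3): δ = 44.88°  ✓
  (0,4): δ = 3.86°  ✓
  (0,5): δ = 39.36°  ✓
  (0,6): δ = 63.86°  ✓
  (0,7): δ = 112.59°  ·
  (1,2): δ = 135.17°  ·
  (1,3): δ = 95.61°  ·
  (1,4): δ = 46.86°  ✓
  (1,5): δ = 11.36°  ✓
  (1,6): δ = 13.13°  ✓
  (1,7): δ = 61.87°  ✓
  (2,3): δ = 140.44°  ·
  (2,4): δ = 91.70°  ·
  (2,5): δ = 56.20°  ✓
  (2,6): δ = 31.70°  ✓
  (2,7): δ = 17.04°  ✓
  (3,4): δ = 131.25°  ·
  (3,5): δ = 95.75°  ·
  (3,6): δ = 71.26°  ✓
  (3,7): δ = 22.52°  ✓
  (4,5): δ = 144.50°  ·
  (4,6): δ = 120.00°  ·
  (4,7): δ = 71.27°  ✓
  (5,6): δ = 155.50°  ·
  (5,7): δ = 106.77°  ·
  (6,7): δ = 131.26°  ·
antipodal pairs: 14

count = 14; pairs: (0,3), (0,4), (0,5), (0,6), (1,4), (1,5), (1,6), (1,7), (2,5), (2,6), (2,7), (3,6), (3,7), (4,7)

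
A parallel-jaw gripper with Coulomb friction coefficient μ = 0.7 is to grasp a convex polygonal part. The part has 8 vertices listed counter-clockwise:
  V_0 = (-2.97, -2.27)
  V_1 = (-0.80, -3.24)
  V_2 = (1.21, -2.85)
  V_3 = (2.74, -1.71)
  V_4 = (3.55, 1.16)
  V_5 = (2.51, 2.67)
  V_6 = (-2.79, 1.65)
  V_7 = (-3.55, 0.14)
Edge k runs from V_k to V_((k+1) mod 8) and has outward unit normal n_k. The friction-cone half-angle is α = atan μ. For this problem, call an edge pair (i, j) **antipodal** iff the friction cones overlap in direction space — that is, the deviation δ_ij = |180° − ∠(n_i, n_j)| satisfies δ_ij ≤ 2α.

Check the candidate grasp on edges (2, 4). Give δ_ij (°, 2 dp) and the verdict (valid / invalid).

δ = 92.13°, invalid

α = atan 0.7 = 34.99°;  2α = 69.98°
edge 2: e_2 = (+1.53, +1.14);  n_2 = (+0.5975, -0.8019)
edge 4: e_4 = (-1.04, +1.51);  n_4 = (+0.8236, +0.5672)
∠(n_2, n_4) = 87.87°
δ = |180° − 87.87°| = 92.13°
92.13° > 2α = 69.98°  →  invalid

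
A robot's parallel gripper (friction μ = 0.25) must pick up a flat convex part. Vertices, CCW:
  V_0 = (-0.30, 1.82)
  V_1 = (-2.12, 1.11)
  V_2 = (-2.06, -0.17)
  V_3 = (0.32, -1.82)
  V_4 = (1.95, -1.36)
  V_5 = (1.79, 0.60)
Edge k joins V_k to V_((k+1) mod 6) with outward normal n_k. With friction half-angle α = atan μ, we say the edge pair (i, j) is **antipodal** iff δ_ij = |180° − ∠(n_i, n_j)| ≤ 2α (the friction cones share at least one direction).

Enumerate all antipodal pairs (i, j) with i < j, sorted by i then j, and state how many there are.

count = 3; pairs: (0,3), (1,4), (2,5)

α = atan 0.25 = 14.04°;  2α = 28.07°
n_0 = (-0.3634, +0.9316)
n_1 = (-0.9989, -0.0468)
n_2 = (-0.5697, -0.8218)
n_3 = (+0.2716, -0.9624)
n_4 = (+0.9967, +0.0814)
n_5 = (+0.5041, +0.8636)
  (0,1): δ = 108.63°  ·
  (0,2): δ = 56.04°  ·
  (0,3): δ = 5.55°  ✓
  (0,4): δ = 73.36°  ·
  (0,5): δ = 128.42°  ·
  (1,2): δ = 127.42°  ·
  (1,3): δ = 76.92°  ·
  (1,4): δ = 1.98°  ✓
  (1,5): δ = 57.04°  ·
  (2,3): δ = 129.51°  ·
  (2,4): δ = 50.60°  ·
  (2,5): δ = 4.46°  ✓
  (3,4): δ = 101.09°  ·
  (3,5): δ = 46.03°  ·
  (4,5): δ = 124.94°  ·
antipodal pairs: 3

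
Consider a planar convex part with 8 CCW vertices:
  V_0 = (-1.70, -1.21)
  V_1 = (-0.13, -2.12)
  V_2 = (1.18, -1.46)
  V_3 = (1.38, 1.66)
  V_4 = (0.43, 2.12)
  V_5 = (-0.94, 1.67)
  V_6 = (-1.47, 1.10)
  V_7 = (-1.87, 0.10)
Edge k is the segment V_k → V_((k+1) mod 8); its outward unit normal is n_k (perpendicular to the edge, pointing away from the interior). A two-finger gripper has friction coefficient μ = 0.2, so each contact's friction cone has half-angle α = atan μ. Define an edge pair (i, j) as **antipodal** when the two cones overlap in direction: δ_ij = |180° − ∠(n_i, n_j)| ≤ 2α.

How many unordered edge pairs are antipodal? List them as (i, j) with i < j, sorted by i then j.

α = atan 0.2 = 11.31°;  2α = 22.62°
n_0 = (-0.5015, -0.8652)
n_1 = (+0.4499, -0.8931)
n_2 = (+0.9980, -0.0640)
n_3 = (+0.4358, +0.9000)
n_4 = (-0.3121, +0.9501)
n_5 = (-0.7323, +0.6809)
n_6 = (-0.9285, +0.3714)
n_7 = (-0.9917, -0.1287)
  (0,1): δ = 123.16°  ·
  (0,2): δ = 63.57°  ·
  (0,3): δ = 4.26°  ✓
  (0,4): δ = 48.28°  ·
  (0,5): δ = 77.18°  ·
  (0,6): δ = 98.30°  ·
  (0,7): δ = 127.49°  ·
  (1,2): δ = 120.41°  ·
  (1,3): δ = 52.58°  ·
  (1,4): δ = 8.56°  ✓
  (1,5): δ = 20.34°  ✓
  (1,6): δ = 41.46°  ·
  (1,7): δ = 70.65°  ·
  (2,3): δ = 112.17°  ·
  (2,4): δ = 68.15°  ·
  (2,5): δ = 39.25°  ·
  (2,6): δ = 18.13°  ✓
  (2,7): δ = 11.06°  ✓
  (3,4): δ = 135.98°  ·
  (3,5): δ = 107.08°  ·
  (3,6): δ = 85.96°  ·
  (3,7): δ = 56.77°  ·
  (4,5): δ = 151.10°  ·
  (4,6): δ = 129.99°  ·
  (4,7): δ = 100.79°  ·
  (5,6): δ = 158.88°  ·
  (5,7): δ = 129.69°  ·
  (6,7): δ = 150.80°  ·
antipodal pairs: 5

count = 5; pairs: (0,3), (1,4), (1,5), (2,6), (2,7)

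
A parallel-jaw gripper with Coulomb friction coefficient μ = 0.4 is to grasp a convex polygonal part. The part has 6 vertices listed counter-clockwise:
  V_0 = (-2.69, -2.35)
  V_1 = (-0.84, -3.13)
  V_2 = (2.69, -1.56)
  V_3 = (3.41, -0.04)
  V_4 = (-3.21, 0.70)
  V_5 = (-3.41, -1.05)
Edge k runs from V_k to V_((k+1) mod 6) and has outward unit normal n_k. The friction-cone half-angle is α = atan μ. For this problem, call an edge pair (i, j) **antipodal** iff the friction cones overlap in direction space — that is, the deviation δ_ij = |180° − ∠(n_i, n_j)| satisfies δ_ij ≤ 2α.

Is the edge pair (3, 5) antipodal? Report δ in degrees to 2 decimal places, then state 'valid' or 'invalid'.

α = atan 0.4 = 21.80°;  2α = 43.60°
edge 3: e_3 = (-6.62, +0.74);  n_3 = (+0.1111, +0.9938)
edge 5: e_5 = (+0.72, -1.30);  n_5 = (-0.8748, -0.4845)
∠(n_3, n_5) = 125.36°
δ = |180° − 125.36°| = 54.64°
54.64° > 2α = 43.60°  →  invalid

δ = 54.64°, invalid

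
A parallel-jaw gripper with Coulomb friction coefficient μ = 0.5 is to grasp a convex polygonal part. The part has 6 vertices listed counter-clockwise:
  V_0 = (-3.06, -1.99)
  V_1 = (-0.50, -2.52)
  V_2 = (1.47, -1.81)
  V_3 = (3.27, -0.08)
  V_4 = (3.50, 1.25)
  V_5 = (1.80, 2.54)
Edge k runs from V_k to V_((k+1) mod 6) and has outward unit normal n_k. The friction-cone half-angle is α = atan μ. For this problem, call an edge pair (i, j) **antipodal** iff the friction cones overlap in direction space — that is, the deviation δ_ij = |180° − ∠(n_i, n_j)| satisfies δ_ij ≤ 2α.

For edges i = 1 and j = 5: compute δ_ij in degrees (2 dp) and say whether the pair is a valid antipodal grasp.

δ = 23.17°, valid

α = atan 0.5 = 26.57°;  2α = 53.13°
edge 1: e_1 = (+1.97, +0.71);  n_1 = (+0.3391, -0.9408)
edge 5: e_5 = (-4.86, -4.53);  n_5 = (-0.6818, +0.7315)
∠(n_1, n_5) = 156.83°
δ = |180° − 156.83°| = 23.17°
23.17° ≤ 2α = 53.13°  →  valid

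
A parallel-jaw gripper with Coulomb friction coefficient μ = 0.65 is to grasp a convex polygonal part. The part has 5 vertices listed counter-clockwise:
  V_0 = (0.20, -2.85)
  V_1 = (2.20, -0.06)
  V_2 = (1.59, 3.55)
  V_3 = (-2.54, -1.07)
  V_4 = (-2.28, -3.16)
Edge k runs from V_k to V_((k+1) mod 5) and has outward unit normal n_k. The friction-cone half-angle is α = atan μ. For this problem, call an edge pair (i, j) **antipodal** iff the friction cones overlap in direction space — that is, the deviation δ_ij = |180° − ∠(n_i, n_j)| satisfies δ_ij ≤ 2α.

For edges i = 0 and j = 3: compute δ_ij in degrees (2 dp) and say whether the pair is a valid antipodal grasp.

α = atan 0.65 = 33.02°;  2α = 66.05°
edge 0: e_0 = (+2.00, +2.79);  n_0 = (+0.8127, -0.5826)
edge 3: e_3 = (+0.26, -2.09);  n_3 = (-0.9924, -0.1235)
∠(n_0, n_3) = 137.27°
δ = |180° − 137.27°| = 42.73°
42.73° ≤ 2α = 66.05°  →  valid

δ = 42.73°, valid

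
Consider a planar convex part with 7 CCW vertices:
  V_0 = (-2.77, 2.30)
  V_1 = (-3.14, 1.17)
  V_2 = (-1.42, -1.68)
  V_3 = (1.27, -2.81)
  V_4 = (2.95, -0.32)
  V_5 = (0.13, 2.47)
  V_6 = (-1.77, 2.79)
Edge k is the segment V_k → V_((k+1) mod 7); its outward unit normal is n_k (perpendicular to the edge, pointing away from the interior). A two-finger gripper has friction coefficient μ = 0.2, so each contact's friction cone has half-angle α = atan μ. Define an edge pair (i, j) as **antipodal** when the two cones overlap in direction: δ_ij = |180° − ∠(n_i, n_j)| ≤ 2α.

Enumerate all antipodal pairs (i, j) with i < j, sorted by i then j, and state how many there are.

count = 4; pairs: (0,3), (1,4), (2,4), (2,5)

α = atan 0.2 = 11.31°;  2α = 22.62°
n_0 = (-0.9504, +0.3112)
n_1 = (-0.8562, -0.5167)
n_2 = (-0.3873, -0.9220)
n_3 = (+0.8290, -0.5593)
n_4 = (+0.7033, +0.7109)
n_5 = (+0.1661, +0.9861)
n_6 = (-0.4400, +0.8980)
  (0,1): δ = 130.76°  ·
  (0,2): δ = 94.66°  ·
  (0,3): δ = 15.88°  ✓
  (0,4): δ = 63.44°  ·
  (0,5): δ = 98.57°  ·
  (0,6): δ = 134.24°  ·
  (1,2): δ = 143.90°  ·
  (1,3): δ = 65.12°  ·
  (1,4): δ = 14.20°  ✓
  (1,5): δ = 49.33°  ·
  (1,6): δ = 84.99°  ·
  (2,3): δ = 101.22°  ·
  (2,4): δ = 21.91°  ✓
  (2,5): δ = 13.23°  ✓
  (2,6): δ = 48.89°  ·
  (3,4): δ = 100.69°  ·
  (3,5): δ = 65.55°  ·
  (3,6): δ = 29.89°  ·
  (4,5): δ = 144.87°  ·
  (4,6): δ = 109.20°  ·
  (5,6): δ = 144.34°  ·
antipodal pairs: 4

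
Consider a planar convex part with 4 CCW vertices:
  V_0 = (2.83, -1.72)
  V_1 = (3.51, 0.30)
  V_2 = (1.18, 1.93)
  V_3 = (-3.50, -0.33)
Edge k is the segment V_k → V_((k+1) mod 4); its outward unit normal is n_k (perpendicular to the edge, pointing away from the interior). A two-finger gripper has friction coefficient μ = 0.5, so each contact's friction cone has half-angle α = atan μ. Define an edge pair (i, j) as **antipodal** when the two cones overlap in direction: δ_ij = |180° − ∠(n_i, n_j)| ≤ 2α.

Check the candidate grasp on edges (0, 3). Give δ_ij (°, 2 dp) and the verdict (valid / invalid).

α = atan 0.5 = 26.57°;  2α = 53.13°
edge 0: e_0 = (+0.68, +2.02);  n_0 = (+0.9477, -0.3190)
edge 3: e_3 = (+6.33, -1.39);  n_3 = (-0.2145, -0.9767)
∠(n_0, n_3) = 83.78°
δ = |180° − 83.78°| = 96.22°
96.22° > 2α = 53.13°  →  invalid

δ = 96.22°, invalid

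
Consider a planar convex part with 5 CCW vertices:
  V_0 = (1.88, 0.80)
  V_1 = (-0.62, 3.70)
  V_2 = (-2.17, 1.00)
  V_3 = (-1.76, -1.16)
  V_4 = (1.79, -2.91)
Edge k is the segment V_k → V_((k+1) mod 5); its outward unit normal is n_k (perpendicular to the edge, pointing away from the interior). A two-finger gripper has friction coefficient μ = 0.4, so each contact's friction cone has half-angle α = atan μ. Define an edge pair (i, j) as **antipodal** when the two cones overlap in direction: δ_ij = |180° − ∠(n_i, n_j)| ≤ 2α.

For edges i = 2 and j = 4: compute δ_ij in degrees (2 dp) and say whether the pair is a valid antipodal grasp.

δ = 12.14°, valid

α = atan 0.4 = 21.80°;  2α = 43.60°
edge 2: e_2 = (+0.41, -2.16);  n_2 = (-0.9825, -0.1865)
edge 4: e_4 = (+0.09, +3.71);  n_4 = (+0.9997, -0.0243)
∠(n_2, n_4) = 167.86°
δ = |180° − 167.86°| = 12.14°
12.14° ≤ 2α = 43.60°  →  valid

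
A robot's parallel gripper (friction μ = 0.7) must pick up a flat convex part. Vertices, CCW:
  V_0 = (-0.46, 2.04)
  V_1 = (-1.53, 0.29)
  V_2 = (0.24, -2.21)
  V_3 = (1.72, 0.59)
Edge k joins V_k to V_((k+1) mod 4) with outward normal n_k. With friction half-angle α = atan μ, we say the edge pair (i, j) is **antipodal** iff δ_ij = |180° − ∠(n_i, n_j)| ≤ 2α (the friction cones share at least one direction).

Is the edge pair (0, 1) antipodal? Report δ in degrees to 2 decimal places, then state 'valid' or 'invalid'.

α = atan 0.7 = 34.99°;  2α = 69.98°
edge 0: e_0 = (-1.07, -1.75);  n_0 = (-0.8532, +0.5216)
edge 1: e_1 = (+1.77, -2.50);  n_1 = (-0.8162, -0.5778)
∠(n_0, n_1) = 66.74°
δ = |180° − 66.74°| = 113.26°
113.26° > 2α = 69.98°  →  invalid

δ = 113.26°, invalid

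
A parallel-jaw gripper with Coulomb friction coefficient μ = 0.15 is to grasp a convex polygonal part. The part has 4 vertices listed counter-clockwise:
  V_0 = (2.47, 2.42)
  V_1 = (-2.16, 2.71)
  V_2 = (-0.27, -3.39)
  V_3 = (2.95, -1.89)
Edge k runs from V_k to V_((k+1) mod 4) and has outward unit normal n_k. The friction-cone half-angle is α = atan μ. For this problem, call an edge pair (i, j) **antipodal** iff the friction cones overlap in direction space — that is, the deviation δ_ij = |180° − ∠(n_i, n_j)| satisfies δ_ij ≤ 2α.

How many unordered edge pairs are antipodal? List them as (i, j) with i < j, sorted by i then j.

α = atan 0.15 = 8.53°;  2α = 17.06°
n_0 = (+0.0625, +0.9980)
n_1 = (-0.9552, -0.2960)
n_2 = (+0.4223, -0.9065)
n_3 = (+0.9939, +0.1107)
  (0,1): δ = 69.20°  ·
  (0,2): δ = 28.56°  ·
  (0,3): δ = 99.94°  ·
  (1,2): δ = 82.24°  ·
  (1,3): δ = 10.86°  ✓
  (2,3): δ = 108.62°  ·
antipodal pairs: 1

count = 1; pairs: (1,3)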